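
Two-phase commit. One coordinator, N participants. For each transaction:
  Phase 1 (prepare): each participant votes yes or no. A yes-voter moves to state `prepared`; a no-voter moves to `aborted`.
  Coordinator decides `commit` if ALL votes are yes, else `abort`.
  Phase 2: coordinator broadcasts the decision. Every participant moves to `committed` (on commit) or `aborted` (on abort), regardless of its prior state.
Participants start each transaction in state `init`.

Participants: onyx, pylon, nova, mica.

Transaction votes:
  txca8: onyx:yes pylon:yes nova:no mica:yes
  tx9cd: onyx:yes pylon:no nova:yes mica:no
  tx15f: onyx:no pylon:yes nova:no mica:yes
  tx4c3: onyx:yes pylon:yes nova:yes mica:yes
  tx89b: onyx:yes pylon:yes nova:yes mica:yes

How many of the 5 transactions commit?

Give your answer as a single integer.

Answer: 2

Derivation:
txca8: no from nova -> abort (commits=0)
tx9cd: no from pylon, mica -> abort (commits=0)
tx15f: no from onyx, nova -> abort (commits=0)
tx4c3: all yes -> commit (commits=1)
tx89b: all yes -> commit (commits=2)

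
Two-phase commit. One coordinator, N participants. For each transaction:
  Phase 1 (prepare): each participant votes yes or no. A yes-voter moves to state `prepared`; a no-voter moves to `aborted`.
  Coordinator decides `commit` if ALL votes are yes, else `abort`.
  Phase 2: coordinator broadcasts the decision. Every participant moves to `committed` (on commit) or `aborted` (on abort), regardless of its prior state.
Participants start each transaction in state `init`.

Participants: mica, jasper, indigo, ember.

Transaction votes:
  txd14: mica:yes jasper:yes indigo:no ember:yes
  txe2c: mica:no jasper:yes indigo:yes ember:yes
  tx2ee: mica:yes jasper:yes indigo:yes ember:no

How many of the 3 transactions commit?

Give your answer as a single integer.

txd14: no from indigo -> abort (commits=0)
txe2c: no from mica -> abort (commits=0)
tx2ee: no from ember -> abort (commits=0)

Answer: 0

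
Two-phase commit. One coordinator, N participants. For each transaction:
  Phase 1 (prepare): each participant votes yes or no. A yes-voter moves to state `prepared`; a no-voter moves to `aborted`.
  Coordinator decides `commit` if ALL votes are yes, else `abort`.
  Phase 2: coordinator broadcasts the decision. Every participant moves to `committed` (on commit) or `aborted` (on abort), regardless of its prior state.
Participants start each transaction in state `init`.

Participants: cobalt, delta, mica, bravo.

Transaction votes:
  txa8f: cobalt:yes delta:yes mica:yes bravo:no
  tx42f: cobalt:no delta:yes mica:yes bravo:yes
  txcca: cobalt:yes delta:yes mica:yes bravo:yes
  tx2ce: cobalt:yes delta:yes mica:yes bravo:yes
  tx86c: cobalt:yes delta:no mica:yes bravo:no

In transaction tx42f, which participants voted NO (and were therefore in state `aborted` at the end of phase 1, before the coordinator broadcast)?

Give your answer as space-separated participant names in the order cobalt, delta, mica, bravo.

Txn tx42f phase 1: cobalt no -> aborted; delta yes -> prepared; mica yes -> prepared; bravo yes -> prepared

Answer: cobalt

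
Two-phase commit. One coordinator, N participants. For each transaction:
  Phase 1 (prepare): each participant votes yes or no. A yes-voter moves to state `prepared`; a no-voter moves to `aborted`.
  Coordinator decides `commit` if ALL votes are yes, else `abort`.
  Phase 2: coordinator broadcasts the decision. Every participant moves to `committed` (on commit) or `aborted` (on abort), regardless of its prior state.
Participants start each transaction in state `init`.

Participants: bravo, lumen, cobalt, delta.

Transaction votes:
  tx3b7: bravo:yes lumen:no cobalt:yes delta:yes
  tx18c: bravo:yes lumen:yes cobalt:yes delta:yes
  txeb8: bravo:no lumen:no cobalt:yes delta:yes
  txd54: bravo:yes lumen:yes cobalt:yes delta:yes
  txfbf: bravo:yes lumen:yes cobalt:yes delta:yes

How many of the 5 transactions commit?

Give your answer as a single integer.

Answer: 3

Derivation:
tx3b7: no from lumen -> abort (commits=0)
tx18c: all yes -> commit (commits=1)
txeb8: no from bravo, lumen -> abort (commits=1)
txd54: all yes -> commit (commits=2)
txfbf: all yes -> commit (commits=3)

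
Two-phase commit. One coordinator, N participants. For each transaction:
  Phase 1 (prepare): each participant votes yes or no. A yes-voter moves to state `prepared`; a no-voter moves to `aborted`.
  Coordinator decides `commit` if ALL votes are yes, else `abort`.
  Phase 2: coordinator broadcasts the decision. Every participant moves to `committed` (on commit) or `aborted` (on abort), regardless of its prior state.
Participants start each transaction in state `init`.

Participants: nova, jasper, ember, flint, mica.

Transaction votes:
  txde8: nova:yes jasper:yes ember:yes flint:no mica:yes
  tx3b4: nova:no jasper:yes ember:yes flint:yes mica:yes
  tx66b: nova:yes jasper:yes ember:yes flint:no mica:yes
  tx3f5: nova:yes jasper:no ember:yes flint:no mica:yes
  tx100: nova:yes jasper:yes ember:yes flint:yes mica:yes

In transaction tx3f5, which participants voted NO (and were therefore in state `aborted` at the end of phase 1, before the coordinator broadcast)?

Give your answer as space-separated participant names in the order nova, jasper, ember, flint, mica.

Answer: jasper flint

Derivation:
Txn tx3f5 phase 1: nova yes -> prepared; jasper no -> aborted; ember yes -> prepared; flint no -> aborted; mica yes -> prepared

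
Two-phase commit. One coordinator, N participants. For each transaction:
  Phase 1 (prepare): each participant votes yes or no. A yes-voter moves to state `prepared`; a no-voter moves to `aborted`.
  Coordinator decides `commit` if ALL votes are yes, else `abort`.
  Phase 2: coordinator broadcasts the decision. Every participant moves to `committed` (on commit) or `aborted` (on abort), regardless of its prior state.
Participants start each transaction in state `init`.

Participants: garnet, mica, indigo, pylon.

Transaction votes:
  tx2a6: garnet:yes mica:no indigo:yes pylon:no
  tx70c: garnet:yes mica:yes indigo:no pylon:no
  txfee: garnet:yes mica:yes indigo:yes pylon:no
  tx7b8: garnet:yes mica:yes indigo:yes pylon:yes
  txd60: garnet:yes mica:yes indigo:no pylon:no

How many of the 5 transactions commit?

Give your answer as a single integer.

Answer: 1

Derivation:
tx2a6: no from mica, pylon -> abort (commits=0)
tx70c: no from indigo, pylon -> abort (commits=0)
txfee: no from pylon -> abort (commits=0)
tx7b8: all yes -> commit (commits=1)
txd60: no from indigo, pylon -> abort (commits=1)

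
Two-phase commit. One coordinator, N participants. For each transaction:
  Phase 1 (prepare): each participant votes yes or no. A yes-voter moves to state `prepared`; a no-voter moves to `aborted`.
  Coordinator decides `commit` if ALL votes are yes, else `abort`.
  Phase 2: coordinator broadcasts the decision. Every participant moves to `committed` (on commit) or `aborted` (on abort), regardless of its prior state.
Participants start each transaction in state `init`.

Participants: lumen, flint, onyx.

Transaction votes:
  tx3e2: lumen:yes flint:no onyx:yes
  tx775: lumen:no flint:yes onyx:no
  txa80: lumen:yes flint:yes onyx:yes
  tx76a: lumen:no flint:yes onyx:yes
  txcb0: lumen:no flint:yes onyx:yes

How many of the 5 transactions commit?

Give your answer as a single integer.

tx3e2: no from flint -> abort (commits=0)
tx775: no from lumen, onyx -> abort (commits=0)
txa80: all yes -> commit (commits=1)
tx76a: no from lumen -> abort (commits=1)
txcb0: no from lumen -> abort (commits=1)

Answer: 1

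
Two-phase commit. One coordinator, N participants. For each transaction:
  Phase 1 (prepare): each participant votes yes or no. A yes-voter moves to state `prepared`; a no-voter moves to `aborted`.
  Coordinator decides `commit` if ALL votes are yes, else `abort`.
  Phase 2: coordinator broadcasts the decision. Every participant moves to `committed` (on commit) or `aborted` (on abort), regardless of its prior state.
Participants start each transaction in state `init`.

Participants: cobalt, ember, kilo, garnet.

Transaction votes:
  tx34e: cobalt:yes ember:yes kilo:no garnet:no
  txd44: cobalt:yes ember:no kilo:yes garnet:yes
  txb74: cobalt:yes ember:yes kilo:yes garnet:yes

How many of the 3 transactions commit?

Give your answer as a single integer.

tx34e: no from kilo, garnet -> abort (commits=0)
txd44: no from ember -> abort (commits=0)
txb74: all yes -> commit (commits=1)

Answer: 1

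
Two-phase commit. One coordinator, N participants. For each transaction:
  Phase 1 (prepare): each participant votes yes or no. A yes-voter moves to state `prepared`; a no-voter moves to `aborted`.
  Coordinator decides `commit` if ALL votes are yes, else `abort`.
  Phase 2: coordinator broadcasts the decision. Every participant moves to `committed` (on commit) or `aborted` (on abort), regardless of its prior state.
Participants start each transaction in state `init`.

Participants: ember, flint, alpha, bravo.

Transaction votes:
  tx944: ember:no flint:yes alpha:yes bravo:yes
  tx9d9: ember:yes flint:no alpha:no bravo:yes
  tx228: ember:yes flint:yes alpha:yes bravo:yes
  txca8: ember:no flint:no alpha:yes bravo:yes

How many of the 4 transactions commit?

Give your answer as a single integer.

Answer: 1

Derivation:
tx944: no from ember -> abort (commits=0)
tx9d9: no from flint, alpha -> abort (commits=0)
tx228: all yes -> commit (commits=1)
txca8: no from ember, flint -> abort (commits=1)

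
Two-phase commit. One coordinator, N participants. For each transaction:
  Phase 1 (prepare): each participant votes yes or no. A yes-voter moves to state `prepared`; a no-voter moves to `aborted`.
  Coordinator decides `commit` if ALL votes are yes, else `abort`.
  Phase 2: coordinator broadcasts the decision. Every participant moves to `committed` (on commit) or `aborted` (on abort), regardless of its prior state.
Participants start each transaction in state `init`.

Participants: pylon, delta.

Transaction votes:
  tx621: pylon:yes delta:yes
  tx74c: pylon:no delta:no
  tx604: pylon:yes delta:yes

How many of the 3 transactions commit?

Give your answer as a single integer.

Answer: 2

Derivation:
tx621: all yes -> commit (commits=1)
tx74c: no from pylon, delta -> abort (commits=1)
tx604: all yes -> commit (commits=2)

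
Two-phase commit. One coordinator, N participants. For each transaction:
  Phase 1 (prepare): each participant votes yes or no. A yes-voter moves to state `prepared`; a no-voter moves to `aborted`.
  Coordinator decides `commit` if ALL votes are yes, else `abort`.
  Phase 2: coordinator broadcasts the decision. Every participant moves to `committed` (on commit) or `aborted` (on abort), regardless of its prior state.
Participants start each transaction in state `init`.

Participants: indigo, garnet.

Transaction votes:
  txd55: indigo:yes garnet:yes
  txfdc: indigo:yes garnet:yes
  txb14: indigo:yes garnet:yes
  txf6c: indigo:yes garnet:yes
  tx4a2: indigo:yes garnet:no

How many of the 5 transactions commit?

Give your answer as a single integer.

Answer: 4

Derivation:
txd55: all yes -> commit (commits=1)
txfdc: all yes -> commit (commits=2)
txb14: all yes -> commit (commits=3)
txf6c: all yes -> commit (commits=4)
tx4a2: no from garnet -> abort (commits=4)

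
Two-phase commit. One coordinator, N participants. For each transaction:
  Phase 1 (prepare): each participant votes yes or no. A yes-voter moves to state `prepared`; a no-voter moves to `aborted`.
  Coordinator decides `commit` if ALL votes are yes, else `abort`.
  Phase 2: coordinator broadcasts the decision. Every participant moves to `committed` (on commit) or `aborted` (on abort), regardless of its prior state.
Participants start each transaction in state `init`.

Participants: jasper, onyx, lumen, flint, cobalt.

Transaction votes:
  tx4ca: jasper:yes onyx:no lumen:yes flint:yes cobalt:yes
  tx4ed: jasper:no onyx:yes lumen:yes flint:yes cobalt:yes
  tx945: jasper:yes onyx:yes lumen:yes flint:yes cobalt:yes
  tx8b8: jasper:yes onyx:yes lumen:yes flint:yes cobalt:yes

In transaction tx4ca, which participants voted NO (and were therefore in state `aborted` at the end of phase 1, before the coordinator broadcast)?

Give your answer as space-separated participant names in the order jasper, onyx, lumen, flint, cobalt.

Txn tx4ca phase 1: jasper yes -> prepared; onyx no -> aborted; lumen yes -> prepared; flint yes -> prepared; cobalt yes -> prepared

Answer: onyx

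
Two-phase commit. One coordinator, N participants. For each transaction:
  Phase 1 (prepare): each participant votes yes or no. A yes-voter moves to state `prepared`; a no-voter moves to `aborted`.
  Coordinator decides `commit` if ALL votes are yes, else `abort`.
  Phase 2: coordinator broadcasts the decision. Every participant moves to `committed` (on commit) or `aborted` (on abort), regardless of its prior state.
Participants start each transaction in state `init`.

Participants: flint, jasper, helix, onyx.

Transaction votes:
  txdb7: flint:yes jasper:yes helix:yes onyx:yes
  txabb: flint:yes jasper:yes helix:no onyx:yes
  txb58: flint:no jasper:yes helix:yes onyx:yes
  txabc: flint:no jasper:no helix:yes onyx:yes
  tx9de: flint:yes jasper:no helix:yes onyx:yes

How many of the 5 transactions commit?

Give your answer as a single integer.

txdb7: all yes -> commit (commits=1)
txabb: no from helix -> abort (commits=1)
txb58: no from flint -> abort (commits=1)
txabc: no from flint, jasper -> abort (commits=1)
tx9de: no from jasper -> abort (commits=1)

Answer: 1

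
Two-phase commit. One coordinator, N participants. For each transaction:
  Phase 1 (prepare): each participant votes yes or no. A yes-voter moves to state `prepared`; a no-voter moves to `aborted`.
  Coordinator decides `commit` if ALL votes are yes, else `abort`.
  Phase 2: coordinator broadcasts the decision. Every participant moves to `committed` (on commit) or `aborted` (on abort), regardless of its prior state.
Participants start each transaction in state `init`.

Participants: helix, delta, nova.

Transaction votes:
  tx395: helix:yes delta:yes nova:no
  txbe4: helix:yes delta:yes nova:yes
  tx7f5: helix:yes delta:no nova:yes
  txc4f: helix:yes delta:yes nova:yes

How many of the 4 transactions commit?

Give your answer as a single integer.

Answer: 2

Derivation:
tx395: no from nova -> abort (commits=0)
txbe4: all yes -> commit (commits=1)
tx7f5: no from delta -> abort (commits=1)
txc4f: all yes -> commit (commits=2)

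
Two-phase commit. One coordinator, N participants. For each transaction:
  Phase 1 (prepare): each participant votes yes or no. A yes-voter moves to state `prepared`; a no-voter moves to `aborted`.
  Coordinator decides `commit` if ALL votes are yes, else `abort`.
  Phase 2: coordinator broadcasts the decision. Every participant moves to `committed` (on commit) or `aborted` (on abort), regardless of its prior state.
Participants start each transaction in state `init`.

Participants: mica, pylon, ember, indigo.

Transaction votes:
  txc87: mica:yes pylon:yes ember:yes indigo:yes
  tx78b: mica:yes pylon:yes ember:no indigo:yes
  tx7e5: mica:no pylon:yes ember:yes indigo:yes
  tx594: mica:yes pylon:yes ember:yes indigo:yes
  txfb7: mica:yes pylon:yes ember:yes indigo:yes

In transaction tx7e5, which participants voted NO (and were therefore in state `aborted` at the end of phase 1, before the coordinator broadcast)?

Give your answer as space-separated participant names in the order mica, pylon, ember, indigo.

Answer: mica

Derivation:
Txn tx7e5 phase 1: mica no -> aborted; pylon yes -> prepared; ember yes -> prepared; indigo yes -> prepared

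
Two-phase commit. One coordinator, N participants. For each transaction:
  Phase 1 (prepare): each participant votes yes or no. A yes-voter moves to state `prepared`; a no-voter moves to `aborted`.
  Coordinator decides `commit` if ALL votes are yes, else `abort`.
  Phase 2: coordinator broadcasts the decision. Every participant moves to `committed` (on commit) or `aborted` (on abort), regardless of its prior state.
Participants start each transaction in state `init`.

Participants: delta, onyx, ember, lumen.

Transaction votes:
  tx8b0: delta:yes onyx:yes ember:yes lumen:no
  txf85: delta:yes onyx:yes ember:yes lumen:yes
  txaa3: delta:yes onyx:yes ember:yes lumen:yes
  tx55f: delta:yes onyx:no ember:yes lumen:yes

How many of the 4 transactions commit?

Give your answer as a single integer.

tx8b0: no from lumen -> abort (commits=0)
txf85: all yes -> commit (commits=1)
txaa3: all yes -> commit (commits=2)
tx55f: no from onyx -> abort (commits=2)

Answer: 2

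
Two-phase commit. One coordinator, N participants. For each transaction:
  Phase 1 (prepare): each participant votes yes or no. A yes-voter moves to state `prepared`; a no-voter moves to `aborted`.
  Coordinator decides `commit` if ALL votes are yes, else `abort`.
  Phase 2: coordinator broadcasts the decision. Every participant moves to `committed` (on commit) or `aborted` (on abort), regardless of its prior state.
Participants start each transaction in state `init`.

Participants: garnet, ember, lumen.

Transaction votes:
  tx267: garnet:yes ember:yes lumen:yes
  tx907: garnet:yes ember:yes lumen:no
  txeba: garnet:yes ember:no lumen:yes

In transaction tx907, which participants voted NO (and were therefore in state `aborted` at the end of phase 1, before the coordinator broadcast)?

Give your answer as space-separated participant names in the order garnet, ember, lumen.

Txn tx907 phase 1: garnet yes -> prepared; ember yes -> prepared; lumen no -> aborted

Answer: lumen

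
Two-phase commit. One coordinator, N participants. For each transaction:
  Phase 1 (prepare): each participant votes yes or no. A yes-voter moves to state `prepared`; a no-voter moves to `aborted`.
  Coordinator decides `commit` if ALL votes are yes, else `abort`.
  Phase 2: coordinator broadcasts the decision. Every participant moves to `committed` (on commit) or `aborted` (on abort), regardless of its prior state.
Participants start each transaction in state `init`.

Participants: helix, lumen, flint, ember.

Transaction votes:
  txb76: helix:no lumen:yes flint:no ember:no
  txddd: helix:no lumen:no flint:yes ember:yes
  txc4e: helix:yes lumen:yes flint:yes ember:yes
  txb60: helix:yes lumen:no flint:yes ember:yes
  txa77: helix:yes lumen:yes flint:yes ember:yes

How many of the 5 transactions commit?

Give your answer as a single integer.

Answer: 2

Derivation:
txb76: no from helix, flint, ember -> abort (commits=0)
txddd: no from helix, lumen -> abort (commits=0)
txc4e: all yes -> commit (commits=1)
txb60: no from lumen -> abort (commits=1)
txa77: all yes -> commit (commits=2)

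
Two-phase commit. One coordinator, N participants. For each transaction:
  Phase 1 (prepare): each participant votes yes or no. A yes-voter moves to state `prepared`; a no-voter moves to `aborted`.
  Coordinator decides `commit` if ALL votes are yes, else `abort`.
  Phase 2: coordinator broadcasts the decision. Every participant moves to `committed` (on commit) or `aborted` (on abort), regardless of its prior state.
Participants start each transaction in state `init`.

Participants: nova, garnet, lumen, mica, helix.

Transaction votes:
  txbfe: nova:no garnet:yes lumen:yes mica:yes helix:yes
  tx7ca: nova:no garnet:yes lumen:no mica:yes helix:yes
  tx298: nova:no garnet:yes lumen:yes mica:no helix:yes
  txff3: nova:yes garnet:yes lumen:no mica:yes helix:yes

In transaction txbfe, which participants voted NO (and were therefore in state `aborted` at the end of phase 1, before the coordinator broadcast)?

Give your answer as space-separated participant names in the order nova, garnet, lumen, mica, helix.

Txn txbfe phase 1: nova no -> aborted; garnet yes -> prepared; lumen yes -> prepared; mica yes -> prepared; helix yes -> prepared

Answer: nova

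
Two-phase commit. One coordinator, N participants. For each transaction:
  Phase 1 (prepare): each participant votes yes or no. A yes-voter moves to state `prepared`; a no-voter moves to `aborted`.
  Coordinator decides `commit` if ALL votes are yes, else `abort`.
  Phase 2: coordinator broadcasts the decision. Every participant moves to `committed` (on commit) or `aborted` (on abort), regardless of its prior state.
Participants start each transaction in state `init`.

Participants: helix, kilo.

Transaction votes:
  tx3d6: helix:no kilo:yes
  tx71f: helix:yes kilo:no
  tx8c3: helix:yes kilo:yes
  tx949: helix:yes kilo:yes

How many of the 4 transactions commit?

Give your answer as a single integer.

tx3d6: no from helix -> abort (commits=0)
tx71f: no from kilo -> abort (commits=0)
tx8c3: all yes -> commit (commits=1)
tx949: all yes -> commit (commits=2)

Answer: 2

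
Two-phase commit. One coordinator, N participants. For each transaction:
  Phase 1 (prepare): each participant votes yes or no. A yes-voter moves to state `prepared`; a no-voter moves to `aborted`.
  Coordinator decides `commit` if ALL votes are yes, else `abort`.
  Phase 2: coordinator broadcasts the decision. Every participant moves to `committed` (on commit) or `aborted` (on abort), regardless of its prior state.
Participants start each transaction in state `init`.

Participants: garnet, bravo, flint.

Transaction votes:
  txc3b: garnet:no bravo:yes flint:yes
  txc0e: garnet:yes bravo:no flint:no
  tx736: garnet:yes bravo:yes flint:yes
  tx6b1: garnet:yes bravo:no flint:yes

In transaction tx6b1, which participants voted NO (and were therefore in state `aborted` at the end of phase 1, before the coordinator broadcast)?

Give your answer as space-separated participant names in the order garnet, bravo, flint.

Txn tx6b1 phase 1: garnet yes -> prepared; bravo no -> aborted; flint yes -> prepared

Answer: bravo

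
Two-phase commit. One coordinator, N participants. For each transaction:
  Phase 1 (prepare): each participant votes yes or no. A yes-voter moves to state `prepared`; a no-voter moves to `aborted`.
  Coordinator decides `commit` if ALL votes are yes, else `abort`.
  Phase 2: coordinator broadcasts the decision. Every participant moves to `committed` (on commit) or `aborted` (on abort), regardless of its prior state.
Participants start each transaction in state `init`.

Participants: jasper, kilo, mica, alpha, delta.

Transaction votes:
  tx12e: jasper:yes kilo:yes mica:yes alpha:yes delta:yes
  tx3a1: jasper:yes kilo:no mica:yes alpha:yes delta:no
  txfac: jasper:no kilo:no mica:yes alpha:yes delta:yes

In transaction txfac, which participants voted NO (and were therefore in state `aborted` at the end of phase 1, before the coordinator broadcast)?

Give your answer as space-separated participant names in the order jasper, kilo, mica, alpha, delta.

Answer: jasper kilo

Derivation:
Txn txfac phase 1: jasper no -> aborted; kilo no -> aborted; mica yes -> prepared; alpha yes -> prepared; delta yes -> prepared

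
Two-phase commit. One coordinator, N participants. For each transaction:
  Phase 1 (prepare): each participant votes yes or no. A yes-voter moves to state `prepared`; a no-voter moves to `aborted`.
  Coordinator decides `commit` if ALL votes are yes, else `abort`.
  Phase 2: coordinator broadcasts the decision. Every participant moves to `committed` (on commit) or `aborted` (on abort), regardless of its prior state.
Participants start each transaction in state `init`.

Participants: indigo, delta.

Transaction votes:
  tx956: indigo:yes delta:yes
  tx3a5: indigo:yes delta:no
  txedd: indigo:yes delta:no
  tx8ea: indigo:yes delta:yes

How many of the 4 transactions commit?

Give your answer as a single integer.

tx956: all yes -> commit (commits=1)
tx3a5: no from delta -> abort (commits=1)
txedd: no from delta -> abort (commits=1)
tx8ea: all yes -> commit (commits=2)

Answer: 2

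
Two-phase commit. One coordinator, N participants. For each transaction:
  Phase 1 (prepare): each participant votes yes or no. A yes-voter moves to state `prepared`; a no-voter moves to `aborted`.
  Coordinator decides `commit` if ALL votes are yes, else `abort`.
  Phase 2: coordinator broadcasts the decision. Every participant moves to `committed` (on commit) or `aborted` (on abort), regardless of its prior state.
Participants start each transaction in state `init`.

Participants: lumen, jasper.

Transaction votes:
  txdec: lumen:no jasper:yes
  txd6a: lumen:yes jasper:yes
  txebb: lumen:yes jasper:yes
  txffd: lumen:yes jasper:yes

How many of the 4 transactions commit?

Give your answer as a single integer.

Answer: 3

Derivation:
txdec: no from lumen -> abort (commits=0)
txd6a: all yes -> commit (commits=1)
txebb: all yes -> commit (commits=2)
txffd: all yes -> commit (commits=3)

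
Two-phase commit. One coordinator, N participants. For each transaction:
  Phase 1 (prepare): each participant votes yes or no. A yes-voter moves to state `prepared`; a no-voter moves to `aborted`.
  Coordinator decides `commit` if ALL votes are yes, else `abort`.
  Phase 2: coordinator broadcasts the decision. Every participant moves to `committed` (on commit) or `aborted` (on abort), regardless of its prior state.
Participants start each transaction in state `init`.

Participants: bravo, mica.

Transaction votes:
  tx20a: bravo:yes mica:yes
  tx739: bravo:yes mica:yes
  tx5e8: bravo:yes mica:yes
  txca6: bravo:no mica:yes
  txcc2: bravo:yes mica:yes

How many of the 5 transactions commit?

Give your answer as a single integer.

tx20a: all yes -> commit (commits=1)
tx739: all yes -> commit (commits=2)
tx5e8: all yes -> commit (commits=3)
txca6: no from bravo -> abort (commits=3)
txcc2: all yes -> commit (commits=4)

Answer: 4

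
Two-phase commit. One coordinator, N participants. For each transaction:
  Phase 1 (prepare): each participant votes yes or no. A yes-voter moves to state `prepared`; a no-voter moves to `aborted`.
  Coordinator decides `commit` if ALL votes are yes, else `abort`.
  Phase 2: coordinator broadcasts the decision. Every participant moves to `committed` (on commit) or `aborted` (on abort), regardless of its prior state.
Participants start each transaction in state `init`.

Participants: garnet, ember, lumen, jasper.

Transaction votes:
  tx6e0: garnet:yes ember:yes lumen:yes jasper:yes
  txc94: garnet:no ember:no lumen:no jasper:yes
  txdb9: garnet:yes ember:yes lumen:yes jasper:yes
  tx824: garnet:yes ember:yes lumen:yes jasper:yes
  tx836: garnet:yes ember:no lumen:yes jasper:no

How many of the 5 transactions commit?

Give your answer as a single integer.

Answer: 3

Derivation:
tx6e0: all yes -> commit (commits=1)
txc94: no from garnet, ember, lumen -> abort (commits=1)
txdb9: all yes -> commit (commits=2)
tx824: all yes -> commit (commits=3)
tx836: no from ember, jasper -> abort (commits=3)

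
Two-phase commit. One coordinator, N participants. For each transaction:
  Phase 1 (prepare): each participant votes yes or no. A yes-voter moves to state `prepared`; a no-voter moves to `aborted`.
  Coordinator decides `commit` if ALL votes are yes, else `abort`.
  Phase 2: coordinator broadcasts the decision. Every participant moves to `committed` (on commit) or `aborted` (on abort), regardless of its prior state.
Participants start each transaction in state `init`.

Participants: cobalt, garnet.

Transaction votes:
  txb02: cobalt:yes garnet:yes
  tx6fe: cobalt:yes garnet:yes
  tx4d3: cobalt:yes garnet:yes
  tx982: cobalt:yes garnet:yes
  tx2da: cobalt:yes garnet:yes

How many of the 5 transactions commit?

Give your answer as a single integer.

Answer: 5

Derivation:
txb02: all yes -> commit (commits=1)
tx6fe: all yes -> commit (commits=2)
tx4d3: all yes -> commit (commits=3)
tx982: all yes -> commit (commits=4)
tx2da: all yes -> commit (commits=5)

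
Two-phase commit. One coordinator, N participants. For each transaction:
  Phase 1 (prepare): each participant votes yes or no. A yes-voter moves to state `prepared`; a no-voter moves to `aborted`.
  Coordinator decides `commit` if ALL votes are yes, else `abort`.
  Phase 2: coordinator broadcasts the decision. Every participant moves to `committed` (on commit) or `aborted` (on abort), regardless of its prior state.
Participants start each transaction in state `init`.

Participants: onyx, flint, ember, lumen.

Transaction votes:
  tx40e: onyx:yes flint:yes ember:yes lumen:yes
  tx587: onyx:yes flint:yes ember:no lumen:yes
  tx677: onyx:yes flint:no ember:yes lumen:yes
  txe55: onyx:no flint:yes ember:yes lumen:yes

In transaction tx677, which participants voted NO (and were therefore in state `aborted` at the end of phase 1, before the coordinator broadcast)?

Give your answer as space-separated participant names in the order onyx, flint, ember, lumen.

Txn tx677 phase 1: onyx yes -> prepared; flint no -> aborted; ember yes -> prepared; lumen yes -> prepared

Answer: flint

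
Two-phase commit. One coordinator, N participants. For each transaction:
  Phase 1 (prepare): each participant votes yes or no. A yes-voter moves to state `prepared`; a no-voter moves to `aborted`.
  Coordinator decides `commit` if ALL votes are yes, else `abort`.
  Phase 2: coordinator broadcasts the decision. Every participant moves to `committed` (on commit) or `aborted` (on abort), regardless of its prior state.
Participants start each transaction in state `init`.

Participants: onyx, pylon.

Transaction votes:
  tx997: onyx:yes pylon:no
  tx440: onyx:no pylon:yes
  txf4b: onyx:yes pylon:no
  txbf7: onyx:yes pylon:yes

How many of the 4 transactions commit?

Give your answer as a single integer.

Answer: 1

Derivation:
tx997: no from pylon -> abort (commits=0)
tx440: no from onyx -> abort (commits=0)
txf4b: no from pylon -> abort (commits=0)
txbf7: all yes -> commit (commits=1)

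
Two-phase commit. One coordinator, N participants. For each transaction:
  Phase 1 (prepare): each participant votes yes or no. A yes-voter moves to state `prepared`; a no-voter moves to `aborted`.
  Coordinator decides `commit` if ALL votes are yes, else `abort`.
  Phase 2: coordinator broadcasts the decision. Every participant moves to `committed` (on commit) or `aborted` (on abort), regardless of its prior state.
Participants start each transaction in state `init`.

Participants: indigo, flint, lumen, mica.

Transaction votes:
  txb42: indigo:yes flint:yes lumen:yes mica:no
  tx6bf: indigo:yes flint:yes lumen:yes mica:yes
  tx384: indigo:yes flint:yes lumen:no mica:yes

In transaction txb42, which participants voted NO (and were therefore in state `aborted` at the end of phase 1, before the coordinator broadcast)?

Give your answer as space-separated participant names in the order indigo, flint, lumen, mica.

Txn txb42 phase 1: indigo yes -> prepared; flint yes -> prepared; lumen yes -> prepared; mica no -> aborted

Answer: mica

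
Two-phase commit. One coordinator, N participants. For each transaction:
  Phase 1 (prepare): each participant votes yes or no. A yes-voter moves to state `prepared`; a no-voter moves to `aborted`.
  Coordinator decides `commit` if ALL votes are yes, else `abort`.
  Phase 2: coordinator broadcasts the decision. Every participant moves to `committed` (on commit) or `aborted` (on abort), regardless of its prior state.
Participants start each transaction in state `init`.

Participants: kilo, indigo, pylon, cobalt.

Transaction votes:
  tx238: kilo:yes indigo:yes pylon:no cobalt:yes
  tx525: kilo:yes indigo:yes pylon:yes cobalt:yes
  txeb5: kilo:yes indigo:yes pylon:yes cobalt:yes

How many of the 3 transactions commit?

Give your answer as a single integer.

Answer: 2

Derivation:
tx238: no from pylon -> abort (commits=0)
tx525: all yes -> commit (commits=1)
txeb5: all yes -> commit (commits=2)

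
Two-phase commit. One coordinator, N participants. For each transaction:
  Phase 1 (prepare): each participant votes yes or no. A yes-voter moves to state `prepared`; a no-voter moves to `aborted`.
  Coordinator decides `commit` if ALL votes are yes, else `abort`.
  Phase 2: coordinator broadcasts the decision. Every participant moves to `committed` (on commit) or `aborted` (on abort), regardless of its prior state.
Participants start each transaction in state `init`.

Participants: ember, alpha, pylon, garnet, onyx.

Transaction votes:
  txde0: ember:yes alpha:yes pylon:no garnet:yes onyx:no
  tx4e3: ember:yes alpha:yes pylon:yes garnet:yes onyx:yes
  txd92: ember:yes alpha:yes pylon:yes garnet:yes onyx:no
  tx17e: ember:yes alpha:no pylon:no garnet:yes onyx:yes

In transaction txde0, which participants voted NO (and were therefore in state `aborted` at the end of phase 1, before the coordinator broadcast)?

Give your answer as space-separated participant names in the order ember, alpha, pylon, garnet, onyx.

Txn txde0 phase 1: ember yes -> prepared; alpha yes -> prepared; pylon no -> aborted; garnet yes -> prepared; onyx no -> aborted

Answer: pylon onyx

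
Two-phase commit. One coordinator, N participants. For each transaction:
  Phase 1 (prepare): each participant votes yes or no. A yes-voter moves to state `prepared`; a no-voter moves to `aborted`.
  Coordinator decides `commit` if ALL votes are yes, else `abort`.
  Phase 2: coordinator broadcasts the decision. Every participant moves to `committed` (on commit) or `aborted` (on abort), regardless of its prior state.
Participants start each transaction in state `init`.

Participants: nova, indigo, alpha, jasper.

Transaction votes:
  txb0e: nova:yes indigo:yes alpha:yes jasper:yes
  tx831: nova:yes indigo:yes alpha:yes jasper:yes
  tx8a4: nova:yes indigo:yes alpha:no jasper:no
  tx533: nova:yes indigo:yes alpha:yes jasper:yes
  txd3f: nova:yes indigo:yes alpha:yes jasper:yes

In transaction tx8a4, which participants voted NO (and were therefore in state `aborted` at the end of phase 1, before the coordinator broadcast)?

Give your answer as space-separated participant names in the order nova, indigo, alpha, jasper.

Txn tx8a4 phase 1: nova yes -> prepared; indigo yes -> prepared; alpha no -> aborted; jasper no -> aborted

Answer: alpha jasper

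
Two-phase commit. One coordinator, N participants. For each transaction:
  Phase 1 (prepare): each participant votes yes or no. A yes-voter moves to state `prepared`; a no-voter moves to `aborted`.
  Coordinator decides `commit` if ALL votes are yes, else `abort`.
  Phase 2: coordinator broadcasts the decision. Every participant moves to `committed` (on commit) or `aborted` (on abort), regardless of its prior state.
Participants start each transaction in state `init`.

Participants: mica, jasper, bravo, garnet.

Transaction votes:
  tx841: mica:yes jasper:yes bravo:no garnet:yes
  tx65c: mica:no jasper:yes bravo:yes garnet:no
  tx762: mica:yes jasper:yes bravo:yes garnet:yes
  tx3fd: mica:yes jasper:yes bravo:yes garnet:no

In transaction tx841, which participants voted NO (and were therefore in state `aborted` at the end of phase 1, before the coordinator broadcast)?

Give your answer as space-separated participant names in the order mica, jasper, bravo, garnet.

Txn tx841 phase 1: mica yes -> prepared; jasper yes -> prepared; bravo no -> aborted; garnet yes -> prepared

Answer: bravo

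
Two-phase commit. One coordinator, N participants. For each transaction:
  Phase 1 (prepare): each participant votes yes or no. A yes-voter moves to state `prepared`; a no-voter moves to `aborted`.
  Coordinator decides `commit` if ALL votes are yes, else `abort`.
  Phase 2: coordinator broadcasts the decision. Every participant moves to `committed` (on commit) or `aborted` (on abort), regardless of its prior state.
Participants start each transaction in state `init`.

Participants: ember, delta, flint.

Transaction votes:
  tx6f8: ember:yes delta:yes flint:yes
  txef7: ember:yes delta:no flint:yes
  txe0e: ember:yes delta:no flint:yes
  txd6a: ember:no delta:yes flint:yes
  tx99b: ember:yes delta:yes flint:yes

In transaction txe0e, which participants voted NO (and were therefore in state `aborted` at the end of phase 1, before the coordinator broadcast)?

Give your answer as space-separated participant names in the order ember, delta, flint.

Answer: delta

Derivation:
Txn txe0e phase 1: ember yes -> prepared; delta no -> aborted; flint yes -> prepared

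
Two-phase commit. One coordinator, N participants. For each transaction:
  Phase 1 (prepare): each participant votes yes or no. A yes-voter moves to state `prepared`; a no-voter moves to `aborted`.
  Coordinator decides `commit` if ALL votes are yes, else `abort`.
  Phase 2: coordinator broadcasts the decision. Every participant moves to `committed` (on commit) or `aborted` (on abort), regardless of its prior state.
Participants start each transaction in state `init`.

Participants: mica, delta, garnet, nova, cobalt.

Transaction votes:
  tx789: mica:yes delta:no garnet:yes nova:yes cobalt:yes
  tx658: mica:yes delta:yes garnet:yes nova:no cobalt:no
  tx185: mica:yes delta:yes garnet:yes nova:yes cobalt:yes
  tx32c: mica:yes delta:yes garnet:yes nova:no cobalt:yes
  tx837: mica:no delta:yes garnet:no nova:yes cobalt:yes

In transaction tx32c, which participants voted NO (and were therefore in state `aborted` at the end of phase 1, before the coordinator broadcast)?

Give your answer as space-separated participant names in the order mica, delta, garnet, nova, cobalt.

Txn tx32c phase 1: mica yes -> prepared; delta yes -> prepared; garnet yes -> prepared; nova no -> aborted; cobalt yes -> prepared

Answer: nova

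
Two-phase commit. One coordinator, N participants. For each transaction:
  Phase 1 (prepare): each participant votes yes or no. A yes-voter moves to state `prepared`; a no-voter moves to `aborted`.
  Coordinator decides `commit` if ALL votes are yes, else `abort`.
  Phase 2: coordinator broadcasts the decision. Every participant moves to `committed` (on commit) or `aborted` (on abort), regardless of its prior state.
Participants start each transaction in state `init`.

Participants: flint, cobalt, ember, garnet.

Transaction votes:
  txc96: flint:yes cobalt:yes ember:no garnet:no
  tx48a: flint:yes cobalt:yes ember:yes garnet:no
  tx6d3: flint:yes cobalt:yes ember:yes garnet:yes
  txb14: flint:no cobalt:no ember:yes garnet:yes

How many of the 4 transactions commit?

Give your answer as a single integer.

Answer: 1

Derivation:
txc96: no from ember, garnet -> abort (commits=0)
tx48a: no from garnet -> abort (commits=0)
tx6d3: all yes -> commit (commits=1)
txb14: no from flint, cobalt -> abort (commits=1)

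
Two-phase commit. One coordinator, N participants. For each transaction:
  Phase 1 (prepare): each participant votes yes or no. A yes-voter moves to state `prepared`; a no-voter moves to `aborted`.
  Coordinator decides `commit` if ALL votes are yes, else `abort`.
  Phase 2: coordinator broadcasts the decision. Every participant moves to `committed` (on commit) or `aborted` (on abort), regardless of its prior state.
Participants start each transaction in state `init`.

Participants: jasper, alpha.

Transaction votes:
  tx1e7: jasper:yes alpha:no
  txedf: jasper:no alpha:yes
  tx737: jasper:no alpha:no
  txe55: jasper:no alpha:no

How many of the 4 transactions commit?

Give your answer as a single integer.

Answer: 0

Derivation:
tx1e7: no from alpha -> abort (commits=0)
txedf: no from jasper -> abort (commits=0)
tx737: no from jasper, alpha -> abort (commits=0)
txe55: no from jasper, alpha -> abort (commits=0)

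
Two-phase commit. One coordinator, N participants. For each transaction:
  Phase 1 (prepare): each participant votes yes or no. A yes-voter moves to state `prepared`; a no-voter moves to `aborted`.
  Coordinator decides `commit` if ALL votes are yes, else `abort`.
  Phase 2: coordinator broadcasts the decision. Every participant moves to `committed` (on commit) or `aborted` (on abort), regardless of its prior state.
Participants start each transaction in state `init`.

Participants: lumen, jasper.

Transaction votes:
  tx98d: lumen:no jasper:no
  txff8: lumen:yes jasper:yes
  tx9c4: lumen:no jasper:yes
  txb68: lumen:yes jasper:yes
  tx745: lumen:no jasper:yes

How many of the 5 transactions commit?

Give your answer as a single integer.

Answer: 2

Derivation:
tx98d: no from lumen, jasper -> abort (commits=0)
txff8: all yes -> commit (commits=1)
tx9c4: no from lumen -> abort (commits=1)
txb68: all yes -> commit (commits=2)
tx745: no from lumen -> abort (commits=2)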